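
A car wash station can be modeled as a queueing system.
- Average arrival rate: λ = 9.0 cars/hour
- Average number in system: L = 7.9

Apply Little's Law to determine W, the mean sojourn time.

Little's Law: L = λW, so W = L/λ
W = 7.9/9.0 = 0.8778 hours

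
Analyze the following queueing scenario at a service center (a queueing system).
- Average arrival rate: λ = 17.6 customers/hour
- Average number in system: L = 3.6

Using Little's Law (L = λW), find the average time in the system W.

Little's Law: L = λW, so W = L/λ
W = 3.6/17.6 = 0.2045 hours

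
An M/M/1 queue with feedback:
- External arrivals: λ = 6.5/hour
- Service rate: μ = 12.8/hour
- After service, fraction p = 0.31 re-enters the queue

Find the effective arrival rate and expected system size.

Effective arrival rate: λ_eff = λ/(1-p) = 6.5/(1-0.31) = 6.5/0.69 = 9.4203
ρ = λ_eff/μ = 9.4203/12.8 = 0.73596
L = ρ/(1-ρ) = 0.73596/(1-0.73596) = 2.7873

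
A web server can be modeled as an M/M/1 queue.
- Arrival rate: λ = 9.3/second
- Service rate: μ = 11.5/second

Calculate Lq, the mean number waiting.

ρ = λ/μ = 9.3/11.5 = 0.8087
For M/M/1: Lq = λ²/(μ(μ-λ))
Lq = 86.49/(11.5 × 2.20)
Lq = 3.4186 requests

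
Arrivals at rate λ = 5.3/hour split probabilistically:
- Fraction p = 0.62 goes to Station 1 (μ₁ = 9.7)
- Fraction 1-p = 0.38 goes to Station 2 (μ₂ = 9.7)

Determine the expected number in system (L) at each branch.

Effective rates: λ₁ = 5.3×0.62 = 3.286, λ₂ = 5.3×0.38 = 2.014
Station 1: ρ₁ = 3.286/9.7 = 0.33876, L₁ = ρ₁/(1-ρ₁) = 0.33876/(1-0.33876) = 0.5123
Station 2: ρ₂ = 2.014/9.7 = 0.2076, L₂ = ρ₂/(1-ρ₂) = 0.2076/(1-0.2076) = 0.2620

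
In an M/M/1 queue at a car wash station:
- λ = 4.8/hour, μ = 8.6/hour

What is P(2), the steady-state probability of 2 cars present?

ρ = λ/μ = 4.8/8.6 = 0.5581
P(n) = (1-ρ)ρⁿ
P(2) = (1-0.5581) × 0.5581^2
P(2) = 0.44190 × 0.31148
P(2) = 0.1376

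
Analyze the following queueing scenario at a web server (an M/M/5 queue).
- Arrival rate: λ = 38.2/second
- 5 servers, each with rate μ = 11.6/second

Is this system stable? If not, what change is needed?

Stability requires ρ = λ/(cμ) < 1
ρ = 38.2/(5 × 11.6) = 38.2/58.00 = 0.6586
Since 0.6586 < 1, the system is STABLE.
The servers are busy 65.86% of the time.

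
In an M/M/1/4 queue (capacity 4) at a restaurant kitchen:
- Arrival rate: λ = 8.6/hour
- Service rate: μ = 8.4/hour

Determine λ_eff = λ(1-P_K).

ρ = λ/μ = 8.6/8.4 = 1.0238
P₀ = (1-ρ)/(1-ρ^(K+1)) = (1-1.0238)/(1-1.0238^5) = -0.02380/-0.1248 = 0.1907
P_K = P₀×ρ^K = 0.1907 × 1.0238^4 = 0.1907 × 1.0987 = 0.2095
λ_eff = λ(1-P_K) = 8.6 × (1 - 0.20952) = 8.6 × 0.79048 = 6.7981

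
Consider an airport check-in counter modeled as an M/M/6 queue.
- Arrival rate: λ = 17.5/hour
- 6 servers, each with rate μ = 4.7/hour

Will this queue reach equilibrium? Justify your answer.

Stability requires ρ = λ/(cμ) < 1
ρ = 17.5/(6 × 4.7) = 17.5/28.20 = 0.6206
Since 0.6206 < 1, the system is STABLE.
The servers are busy 62.06% of the time.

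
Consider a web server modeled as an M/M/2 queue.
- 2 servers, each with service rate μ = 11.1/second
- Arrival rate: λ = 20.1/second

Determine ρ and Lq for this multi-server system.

Traffic intensity: ρ = λ/(cμ) = 20.1/(2×11.1) = 0.9054
Since ρ = 0.9054 < 1, system is stable.
Offered load a = λ/μ = cρ = 20.1/11.1 = 1.8108
P₀ = [ Σₙ₌₀^1 aⁿ/n! + a^2/(2!(1-ρ)) ]⁻¹
Σ = a^0/0! + a^1/1! = 1.0000 + 1.8108 = 2.8108
a^2/(2!(1-ρ)) = 3.279036/(2 × 0.09459459) = 17.3320
P₀ = 1/(2.8108 + 17.3320) = 0.04965
Lq = P₀·a^2·ρ / (2!(1-ρ)²) = 0.0496454 × 3.27904 × 0.905405 / (2 × 0.00894814) = 8.2358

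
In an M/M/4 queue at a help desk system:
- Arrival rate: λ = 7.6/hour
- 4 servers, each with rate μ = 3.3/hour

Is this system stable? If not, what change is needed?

Stability requires ρ = λ/(cμ) < 1
ρ = 7.6/(4 × 3.3) = 7.6/13.20 = 0.5758
Since 0.5758 < 1, the system is STABLE.
The servers are busy 57.58% of the time.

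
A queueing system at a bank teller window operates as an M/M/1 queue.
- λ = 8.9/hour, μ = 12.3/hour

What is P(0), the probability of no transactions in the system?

ρ = λ/μ = 8.9/12.3 = 0.7236
P(0) = 1 - ρ = 1 - 0.7236 = 0.2764
The server is idle 27.64% of the time.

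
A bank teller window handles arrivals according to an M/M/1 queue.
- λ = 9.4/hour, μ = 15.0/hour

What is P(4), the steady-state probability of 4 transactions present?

ρ = λ/μ = 9.4/15.0 = 0.6267
P(n) = (1-ρ)ρⁿ
P(4) = (1-0.6267) × 0.6267^4
P(4) = 0.37330 × 0.15425
P(4) = 0.05758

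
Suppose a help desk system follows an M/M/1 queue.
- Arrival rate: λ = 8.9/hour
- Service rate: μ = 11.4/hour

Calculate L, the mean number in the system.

ρ = λ/μ = 8.9/11.4 = 0.7807
For M/M/1: L = λ/(μ-λ)
L = 8.9/(11.4-8.9) = 8.9/2.50
L = 3.5600 tickets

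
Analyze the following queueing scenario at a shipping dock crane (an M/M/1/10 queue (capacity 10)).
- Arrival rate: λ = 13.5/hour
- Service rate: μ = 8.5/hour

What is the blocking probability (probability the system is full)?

ρ = λ/μ = 13.5/8.5 = 1.58824
P₀ = (1-ρ)/(1-ρ^(K+1)) = (1-1.58824)/(1-1.58824^11) = -0.5882/-161.2099 = 0.003649
P_K = P₀×ρ^K = 0.003649 × 1.58824^10 = 0.003649 × 102.1319 = 0.3727
Blocking probability = 37.27%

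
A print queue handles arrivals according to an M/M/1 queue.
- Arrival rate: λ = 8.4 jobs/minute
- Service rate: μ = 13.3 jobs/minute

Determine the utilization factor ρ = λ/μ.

Server utilization: ρ = λ/μ
ρ = 8.4/13.3 = 0.6316
The server is busy 63.16% of the time.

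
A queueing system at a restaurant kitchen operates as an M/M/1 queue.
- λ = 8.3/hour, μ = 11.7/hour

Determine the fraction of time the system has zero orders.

ρ = λ/μ = 8.3/11.7 = 0.7094
P(0) = 1 - ρ = 1 - 0.7094 = 0.2906
The server is idle 29.06% of the time.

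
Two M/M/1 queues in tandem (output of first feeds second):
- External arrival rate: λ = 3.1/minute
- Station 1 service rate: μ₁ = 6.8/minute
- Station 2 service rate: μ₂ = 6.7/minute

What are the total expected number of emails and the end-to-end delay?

By Jackson's theorem, each station behaves as independent M/M/1.
Station 1: ρ₁ = 3.1/6.8 = 0.4559, L₁ = ρ₁/(1-ρ₁) = λ/(μ₁-λ) = 3.1/3.70 = 0.8378
Station 2: ρ₂ = 3.1/6.7 = 0.4627, L₂ = ρ₂/(1-ρ₂) = λ/(μ₂-λ) = 3.1/3.60 = 0.8611
Total: L = L₁ + L₂ = 0.8378 + 0.8611 = 1.6989
W = L/λ = 1.6989/3.1 = 0.5480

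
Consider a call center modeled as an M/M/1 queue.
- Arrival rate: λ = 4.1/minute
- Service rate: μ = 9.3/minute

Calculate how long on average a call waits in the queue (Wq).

First, compute utilization: ρ = λ/μ = 4.1/9.3 = 0.4409
For M/M/1: Wq = λ/(μ(μ-λ))
Wq = 4.1/(9.3 × (9.3-4.1))
Wq = 4.1/(9.3 × 5.20)
Wq = 0.08478 minutes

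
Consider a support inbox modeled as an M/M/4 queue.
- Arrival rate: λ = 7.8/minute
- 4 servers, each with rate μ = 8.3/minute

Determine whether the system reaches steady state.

Stability requires ρ = λ/(cμ) < 1
ρ = 7.8/(4 × 8.3) = 7.8/33.20 = 0.2349
Since 0.2349 < 1, the system is STABLE.
The servers are busy 23.49% of the time.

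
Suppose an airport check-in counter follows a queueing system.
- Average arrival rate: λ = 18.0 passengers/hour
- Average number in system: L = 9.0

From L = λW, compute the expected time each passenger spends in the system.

Little's Law: L = λW, so W = L/λ
W = 9.0/18.0 = 0.5000 hours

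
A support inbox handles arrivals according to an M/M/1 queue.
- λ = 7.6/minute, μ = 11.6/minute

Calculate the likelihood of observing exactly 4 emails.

ρ = λ/μ = 7.6/11.6 = 0.6552
P(n) = (1-ρ)ρⁿ
P(4) = (1-0.6552) × 0.6552^4
P(4) = 0.34480 × 0.18429
P(4) = 0.06354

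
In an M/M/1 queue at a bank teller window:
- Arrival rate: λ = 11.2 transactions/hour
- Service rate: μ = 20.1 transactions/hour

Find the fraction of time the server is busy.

Server utilization: ρ = λ/μ
ρ = 11.2/20.1 = 0.5572
The server is busy 55.72% of the time.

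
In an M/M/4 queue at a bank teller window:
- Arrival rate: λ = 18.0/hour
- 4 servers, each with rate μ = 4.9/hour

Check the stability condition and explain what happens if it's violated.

Stability requires ρ = λ/(cμ) < 1
ρ = 18.0/(4 × 4.9) = 18.0/19.60 = 0.9184
Since 0.9184 < 1, the system is STABLE.
The servers are busy 91.84% of the time.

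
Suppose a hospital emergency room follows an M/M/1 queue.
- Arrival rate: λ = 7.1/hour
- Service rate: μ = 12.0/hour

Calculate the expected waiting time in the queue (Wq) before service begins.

First, compute utilization: ρ = λ/μ = 7.1/12.0 = 0.5917
For M/M/1: Wq = λ/(μ(μ-λ))
Wq = 7.1/(12.0 × (12.0-7.1))
Wq = 7.1/(12.0 × 4.90)
Wq = 0.1207 hours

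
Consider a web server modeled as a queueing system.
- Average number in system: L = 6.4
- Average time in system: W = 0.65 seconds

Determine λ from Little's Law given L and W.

Little's Law: L = λW, so λ = L/W
λ = 6.4/0.65 = 9.8462 requests/second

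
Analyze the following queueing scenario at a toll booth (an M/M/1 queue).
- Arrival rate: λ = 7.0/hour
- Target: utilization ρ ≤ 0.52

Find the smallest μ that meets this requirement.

ρ = λ/μ, so μ = λ/ρ
μ ≥ 7.0/0.52 = 13.4615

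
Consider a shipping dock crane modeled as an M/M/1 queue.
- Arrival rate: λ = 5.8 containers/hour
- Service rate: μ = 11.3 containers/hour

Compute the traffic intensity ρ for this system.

Server utilization: ρ = λ/μ
ρ = 5.8/11.3 = 0.5133
The server is busy 51.33% of the time.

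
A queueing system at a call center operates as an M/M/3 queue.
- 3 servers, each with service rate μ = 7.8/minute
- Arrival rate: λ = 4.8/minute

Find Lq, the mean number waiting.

Traffic intensity: ρ = λ/(cμ) = 4.8/(3×7.8) = 0.2051
Since ρ = 0.2051 < 1, system is stable.
Offered load a = λ/μ = cρ = 4.8/7.8 = 0.6154
P₀ = [ Σₙ₌₀^2 aⁿ/n! + a^3/(3!(1-ρ)) ]⁻¹
Σ = a^0/0! + a^1/1! + a^2/2! = 1.0000 + 0.6154 + 0.1893 = 1.8047
a^3/(3!(1-ρ)) = 0.233045/(6 × 0.794872) = 0.04886
P₀ = 1/(1.8047 + 0.04886) = 0.5395
Lq = P₀·a^3·ρ / (3!(1-ρ)²) = 0.53949 × 0.23305 × 0.20513 / (6 × 0.63182) = 0.006803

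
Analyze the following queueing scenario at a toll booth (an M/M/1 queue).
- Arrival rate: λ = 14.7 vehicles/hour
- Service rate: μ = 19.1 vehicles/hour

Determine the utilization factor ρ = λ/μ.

Server utilization: ρ = λ/μ
ρ = 14.7/19.1 = 0.7696
The server is busy 76.96% of the time.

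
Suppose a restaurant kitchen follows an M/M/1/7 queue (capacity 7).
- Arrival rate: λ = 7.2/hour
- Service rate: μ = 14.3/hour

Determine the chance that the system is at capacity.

ρ = λ/μ = 7.2/14.3 = 0.5035
P₀ = (1-ρ)/(1-ρ^(K+1)) = (1-0.5035)/(1-0.5035^8) = 0.49650/0.99587 = 0.4986
P_K = P₀×ρ^K = 0.4986 × 0.5035^7 = 0.4986 × 0.008203 = 0.004090
Blocking probability = 0.41%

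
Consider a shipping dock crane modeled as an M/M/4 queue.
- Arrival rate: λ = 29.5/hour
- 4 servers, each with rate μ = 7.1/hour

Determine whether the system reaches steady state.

Stability requires ρ = λ/(cμ) < 1
ρ = 29.5/(4 × 7.1) = 29.5/28.40 = 1.0387
Since 1.0387 ≥ 1, the system is UNSTABLE.
Need c > λ/μ = 29.5/7.1 = 4.15.
Minimum servers needed: c = 5.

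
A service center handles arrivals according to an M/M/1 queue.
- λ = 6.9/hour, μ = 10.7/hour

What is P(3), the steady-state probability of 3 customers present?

ρ = λ/μ = 6.9/10.7 = 0.64486
P(n) = (1-ρ)ρⁿ
P(3) = (1-0.64486) × 0.64486^3
P(3) = 0.35514 × 0.26816
P(3) = 0.09523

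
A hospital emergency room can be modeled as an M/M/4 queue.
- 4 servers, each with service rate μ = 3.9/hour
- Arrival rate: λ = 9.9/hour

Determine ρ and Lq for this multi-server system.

Traffic intensity: ρ = λ/(cμ) = 9.9/(4×3.9) = 0.6346
Since ρ = 0.6346 < 1, system is stable.
Offered load a = λ/μ = cρ = 9.9/3.9 = 2.5385
P₀ = [ Σₙ₌₀^3 aⁿ/n! + a^4/(4!(1-ρ)) ]⁻¹
Σ = a^0/0! + a^1/1! + a^2/2! + a^3/3! = 1.0000 + 2.5385 + 3.2219 + 2.7262 = 9.4866
a^4/(4!(1-ρ)) = 41.5224/(24 × 0.365385) = 4.7350
P₀ = 1/(9.4866 + 4.7350) = 0.07032
Lq = P₀·a^4·ρ / (4!(1-ρ)²) = 0.07032 × 41.5224 × 0.6346 / (24 × 0.1335) = 0.5783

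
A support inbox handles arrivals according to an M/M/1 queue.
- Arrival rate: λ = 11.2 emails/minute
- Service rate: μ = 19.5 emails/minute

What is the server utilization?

Server utilization: ρ = λ/μ
ρ = 11.2/19.5 = 0.5744
The server is busy 57.44% of the time.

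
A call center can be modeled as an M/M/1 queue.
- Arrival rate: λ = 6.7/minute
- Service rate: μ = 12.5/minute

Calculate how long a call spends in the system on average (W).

First, compute utilization: ρ = λ/μ = 6.7/12.5 = 0.5360
For M/M/1: W = 1/(μ-λ)
W = 1/(12.5-6.7) = 1/5.80
W = 0.1724 minutes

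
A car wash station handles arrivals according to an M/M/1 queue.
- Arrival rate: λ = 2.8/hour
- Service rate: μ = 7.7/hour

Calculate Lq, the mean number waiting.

ρ = λ/μ = 2.8/7.7 = 0.3636
For M/M/1: Lq = λ²/(μ(μ-λ))
Lq = 7.84/(7.7 × 4.90)
Lq = 0.2078 cars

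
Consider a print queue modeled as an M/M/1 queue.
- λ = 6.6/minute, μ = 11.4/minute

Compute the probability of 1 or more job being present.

ρ = λ/μ = 6.6/11.4 = 0.5789
P(N ≥ n) = ρⁿ
P(N ≥ 1) = 0.5789^1
P(N ≥ 1) = 0.5789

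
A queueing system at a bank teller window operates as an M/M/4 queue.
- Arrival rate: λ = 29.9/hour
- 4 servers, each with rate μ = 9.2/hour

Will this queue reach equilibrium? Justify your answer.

Stability requires ρ = λ/(cμ) < 1
ρ = 29.9/(4 × 9.2) = 29.9/36.80 = 0.8125
Since 0.8125 < 1, the system is STABLE.
The servers are busy 81.25% of the time.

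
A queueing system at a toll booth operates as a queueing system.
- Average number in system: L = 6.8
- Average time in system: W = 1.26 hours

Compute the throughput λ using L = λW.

Little's Law: L = λW, so λ = L/W
λ = 6.8/1.26 = 5.3968 vehicles/hour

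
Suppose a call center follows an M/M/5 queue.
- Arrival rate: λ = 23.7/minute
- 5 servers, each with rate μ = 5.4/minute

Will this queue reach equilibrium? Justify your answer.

Stability requires ρ = λ/(cμ) < 1
ρ = 23.7/(5 × 5.4) = 23.7/27.00 = 0.8778
Since 0.8778 < 1, the system is STABLE.
The servers are busy 87.78% of the time.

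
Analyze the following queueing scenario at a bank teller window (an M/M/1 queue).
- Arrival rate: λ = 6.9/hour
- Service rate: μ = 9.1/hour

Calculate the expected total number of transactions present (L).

ρ = λ/μ = 6.9/9.1 = 0.7582
For M/M/1: L = λ/(μ-λ)
L = 6.9/(9.1-6.9) = 6.9/2.20
L = 3.1364 transactions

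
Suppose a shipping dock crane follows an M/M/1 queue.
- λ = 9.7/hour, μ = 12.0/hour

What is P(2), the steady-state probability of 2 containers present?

ρ = λ/μ = 9.7/12.0 = 0.8083
P(n) = (1-ρ)ρⁿ
P(2) = (1-0.8083) × 0.8083^2
P(2) = 0.1917 × 0.6533
P(2) = 0.1252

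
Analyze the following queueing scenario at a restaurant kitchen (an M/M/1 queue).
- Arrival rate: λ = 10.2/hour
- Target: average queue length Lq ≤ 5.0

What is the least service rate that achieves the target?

For M/M/1: Lq = λ²/(μ(μ-λ))
Need Lq ≤ 5.0, i.e. μ(μ-λ) ≥ λ²/5.0
μ² - 10.2μ - 104.04/5.0 ≥ 0  →  μ² - 10.2μ - 20.8080 ≥ 0
Quadratic formula (positive root): μ = [λ + √(λ² + 4×20.8080)]/2
Discriminant: 104.04 + 4×20.8080 = 187.2720, √187.2720 = 13.68474
μ ≥ (10.2 + 13.68474)/2 = 11.9424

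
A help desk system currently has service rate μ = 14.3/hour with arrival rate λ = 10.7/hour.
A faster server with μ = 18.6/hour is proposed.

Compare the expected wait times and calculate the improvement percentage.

System 1: ρ₁ = 10.7/14.3 = 0.7483, W₁ = 1/(14.3-10.7) = 0.2778
System 2: ρ₂ = 10.7/18.6 = 0.5753, W₂ = 1/(18.6-10.7) = 0.1266
Improvement: (W₁-W₂)/W₁ = (0.2778-0.1266)/0.2778 = 54.43%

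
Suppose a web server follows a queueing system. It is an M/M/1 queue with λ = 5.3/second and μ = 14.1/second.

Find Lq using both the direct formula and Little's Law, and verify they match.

Method 1 (direct): Lq = λ²/(μ(μ-λ)) = 28.09/(14.1 × 8.80) = 0.2264

Method 2 (Little's Law):
W = 1/(μ-λ) = 1/8.80 = 0.113636
Wq = W - 1/μ = 0.113636 - 0.0709220 = 0.04271
Lq = λWq = 5.3 × 0.04271 = 0.2264 ✔ (matches Method 1)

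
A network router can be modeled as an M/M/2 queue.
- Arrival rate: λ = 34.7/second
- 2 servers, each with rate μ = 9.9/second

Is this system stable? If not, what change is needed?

Stability requires ρ = λ/(cμ) < 1
ρ = 34.7/(2 × 9.9) = 34.7/19.80 = 1.7525
Since 1.7525 ≥ 1, the system is UNSTABLE.
Need c > λ/μ = 34.7/9.9 = 3.51.
Minimum servers needed: c = 4.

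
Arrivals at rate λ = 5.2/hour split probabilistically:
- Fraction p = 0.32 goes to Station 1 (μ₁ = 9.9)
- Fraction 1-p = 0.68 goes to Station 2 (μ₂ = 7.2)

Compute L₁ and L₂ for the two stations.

Effective rates: λ₁ = 5.2×0.32 = 1.664, λ₂ = 5.2×0.68 = 3.536
Station 1: ρ₁ = 1.664/9.9 = 0.16808, L₁ = ρ₁/(1-ρ₁) = 0.16808/(1-0.16808) = 0.2020
Station 2: ρ₂ = 3.536/7.2 = 0.49111, L₂ = ρ₂/(1-ρ₂) = 0.49111/(1-0.49111) = 0.9651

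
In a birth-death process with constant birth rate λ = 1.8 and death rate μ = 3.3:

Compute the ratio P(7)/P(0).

For constant rates: P(n)/P(0) = (λ/μ)^n
P(7)/P(0) = (1.8/3.3)^7 = 0.5455^7 = 0.01437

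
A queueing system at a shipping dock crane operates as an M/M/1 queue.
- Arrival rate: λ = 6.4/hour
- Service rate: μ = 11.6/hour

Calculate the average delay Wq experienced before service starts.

First, compute utilization: ρ = λ/μ = 6.4/11.6 = 0.5517
For M/M/1: Wq = λ/(μ(μ-λ))
Wq = 6.4/(11.6 × (11.6-6.4))
Wq = 6.4/(11.6 × 5.20)
Wq = 0.1061 hours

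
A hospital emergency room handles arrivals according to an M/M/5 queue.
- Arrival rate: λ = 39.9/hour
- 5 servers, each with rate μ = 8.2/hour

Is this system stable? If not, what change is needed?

Stability requires ρ = λ/(cμ) < 1
ρ = 39.9/(5 × 8.2) = 39.9/41.00 = 0.9732
Since 0.9732 < 1, the system is STABLE.
The servers are busy 97.32% of the time.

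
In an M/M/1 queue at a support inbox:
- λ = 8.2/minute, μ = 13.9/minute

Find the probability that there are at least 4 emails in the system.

ρ = λ/μ = 8.2/13.9 = 0.5899
P(N ≥ n) = ρⁿ
P(N ≥ 4) = 0.5899^4
P(N ≥ 4) = 0.1211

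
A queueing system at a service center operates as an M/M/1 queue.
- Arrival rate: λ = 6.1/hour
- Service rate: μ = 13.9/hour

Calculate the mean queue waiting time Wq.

First, compute utilization: ρ = λ/μ = 6.1/13.9 = 0.4388
For M/M/1: Wq = λ/(μ(μ-λ))
Wq = 6.1/(13.9 × (13.9-6.1))
Wq = 6.1/(13.9 × 7.80)
Wq = 0.05626 hours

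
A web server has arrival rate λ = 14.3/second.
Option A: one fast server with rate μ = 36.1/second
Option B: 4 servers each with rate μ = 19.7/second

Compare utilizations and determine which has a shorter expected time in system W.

Option A: single server μ = 36.1 (M/M/1)
  ρ_A = 14.3/36.1 = 0.3961
  W_A = 1/(μ-λ) = 1/(36.1-14.3) = 1/21.80 = 0.04587

Option B: 4 servers μ = 19.7 (M/M/4)
  ρ_B = λ/(cμ) = 14.3/(4×19.7) = 0.1815
  Offered load a = λ/μ = cρ = 14.3/19.7 = 0.7259
  P₀ = [ Σₙ₌₀^3 aⁿ/n! + a^4/(4!(1-ρ)) ]⁻¹
  Σ = a^0/0! + a^1/1! + a^2/2! + a^3/3! = 1.0000 + 0.72589 + 0.26346 + 0.063747 = 2.0531
  a^4/(4!(1-ρ)) = 0.2776/(24 × 0.8185) = 0.01413
  P₀ = 1/(2.0531 + 0.01413) = 0.4837
  Lq = P₀·a^4·ρ / (4!(1-ρ)²) = 0.4837 × 0.2776 × 0.1815 / (24 × 0.6700) = 0.001516
  Wq_B = Lq/λ = 0.001516/14.3 = 0.0001060
  W_B = Wq_B + 1/μ = 0.0001060 + 0.05076 = 0.05087

Since W_A = 0.04587 < W_B = 0.05087, Option A (single fast server) has the shorter time in system.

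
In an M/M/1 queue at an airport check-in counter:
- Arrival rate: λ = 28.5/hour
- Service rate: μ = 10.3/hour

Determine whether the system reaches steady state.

Stability requires ρ = λ/(cμ) < 1
ρ = 28.5/(1 × 10.3) = 28.5/10.30 = 2.7670
Since 2.7670 ≥ 1, the system is UNSTABLE.
Queue grows without bound. Need μ > λ = 28.5.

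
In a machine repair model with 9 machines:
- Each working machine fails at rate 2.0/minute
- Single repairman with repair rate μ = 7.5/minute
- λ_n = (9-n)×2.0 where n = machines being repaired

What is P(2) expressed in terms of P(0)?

P(2)/P(0) = ∏_{i=0}^{2-1} λ_i/μ_{i+1}
= (9-0)×2.0/7.5 × (9-1)×2.0/7.5
= 5.1200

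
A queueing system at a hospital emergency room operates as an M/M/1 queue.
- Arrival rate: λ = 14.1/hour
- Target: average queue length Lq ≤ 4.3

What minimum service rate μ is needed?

For M/M/1: Lq = λ²/(μ(μ-λ))
Need Lq ≤ 4.3, i.e. μ(μ-λ) ≥ λ²/4.3
μ² - 14.1μ - 198.81/4.3 ≥ 0  →  μ² - 14.1μ - 46.23488 ≥ 0
Quadratic formula (positive root): μ = [λ + √(λ² + 4×46.23488)]/2
Discriminant: 198.81 + 4×46.23488 = 383.7495, √383.7495 = 19.5895
μ ≥ (14.1 + 19.5895)/2 = 16.8448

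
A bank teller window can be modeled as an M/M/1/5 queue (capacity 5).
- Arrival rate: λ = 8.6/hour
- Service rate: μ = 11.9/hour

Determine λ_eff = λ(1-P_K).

ρ = λ/μ = 8.6/11.9 = 0.7227
P₀ = (1-ρ)/(1-ρ^(K+1)) = (1-0.7227)/(1-0.7227^6) = 0.2773/0.8575 = 0.3234
P_K = P₀×ρ^K = 0.32337 × 0.7227^5 = 0.32337 × 0.19715 = 0.06375
λ_eff = λ(1-P_K) = 8.6 × (1 - 0.06375) = 8.6 × 0.93625 = 8.0518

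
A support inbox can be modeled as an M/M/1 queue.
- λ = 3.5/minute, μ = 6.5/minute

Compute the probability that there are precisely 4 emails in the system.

ρ = λ/μ = 3.5/6.5 = 0.53846
P(n) = (1-ρ)ρⁿ
P(4) = (1-0.53846) × 0.53846^4
P(4) = 0.46154 × 0.084065
P(4) = 0.03880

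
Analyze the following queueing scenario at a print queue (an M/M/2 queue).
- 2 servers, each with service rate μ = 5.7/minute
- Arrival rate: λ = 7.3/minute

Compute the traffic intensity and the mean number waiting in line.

Traffic intensity: ρ = λ/(cμ) = 7.3/(2×5.7) = 0.6404
Since ρ = 0.6404 < 1, system is stable.
Offered load a = λ/μ = cρ = 7.3/5.7 = 1.2807
P₀ = [ Σₙ₌₀^1 aⁿ/n! + a^2/(2!(1-ρ)) ]⁻¹
Σ = a^0/0! + a^1/1! = 1.0000 + 1.2807 = 2.2807
a^2/(2!(1-ρ)) = 1.6402/(2 × 0.35965) = 2.2803
P₀ = 1/(2.2807 + 2.2803) = 0.2193
Lq = P₀·a^2·ρ / (2!(1-ρ)²) = 0.219251 × 1.64020 × 0.640351 / (2 × 0.129347) = 0.8902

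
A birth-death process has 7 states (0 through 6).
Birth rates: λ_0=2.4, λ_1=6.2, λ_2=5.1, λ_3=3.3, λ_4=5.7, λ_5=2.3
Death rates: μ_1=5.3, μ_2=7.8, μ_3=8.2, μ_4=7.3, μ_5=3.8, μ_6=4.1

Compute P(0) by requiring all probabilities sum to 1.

Ratios P(n)/P(0) = (λ₀···λₙ₋₁)/(μ₁···μₙ):
P(1)/P(0) = (2.4)/(5.3) = 0.4528
P(2)/P(0) = (2.4×6.2)/(5.3×7.8) = 0.3599
P(3)/P(0) = (2.4×6.2×5.1)/(5.3×7.8×8.2) = 0.2239
P(4)/P(0) = (2.4×6.2×5.1×3.3)/(5.3×7.8×8.2×7.3) = 0.1012
P(5)/P(0) = (2.4×6.2×5.1×3.3×5.7)/(5.3×7.8×8.2×7.3×3.8) = 0.1518
P(6)/P(0) = (2.4×6.2×5.1×3.3×5.7×2.3)/(5.3×7.8×8.2×7.3×3.8×4.1) = 0.08516

Normalization: ∑ P(n) = 1
P(0) × (1.0000 + 0.4528 + 0.3599 + 0.2239 + 0.1012 + 0.1518 + 0.08516) = 1
P(0) × 2.3748 = 1
P(0) = 1/2.3748 = 0.4211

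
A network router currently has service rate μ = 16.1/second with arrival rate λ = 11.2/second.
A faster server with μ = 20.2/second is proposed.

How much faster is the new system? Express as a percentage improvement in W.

System 1: ρ₁ = 11.2/16.1 = 0.6957, W₁ = 1/(16.1-11.2) = 0.20408
System 2: ρ₂ = 11.2/20.2 = 0.5545, W₂ = 1/(20.2-11.2) = 0.11111
Improvement: (W₁-W₂)/W₁ = (0.20408-0.11111)/0.20408 = 45.56%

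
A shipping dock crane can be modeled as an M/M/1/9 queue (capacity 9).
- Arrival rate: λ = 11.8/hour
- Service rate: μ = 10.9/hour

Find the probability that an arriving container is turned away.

ρ = λ/μ = 11.8/10.9 = 1.08257
P₀ = (1-ρ)/(1-ρ^(K+1)) = (1-1.08257)/(1-1.08257^10) = -0.08257/-1.2109 = 0.06819
P_K = P₀×ρ^K = 0.06819 × 1.08257^9 = 0.06819 × 2.0422 = 0.1393
Blocking probability = 13.93%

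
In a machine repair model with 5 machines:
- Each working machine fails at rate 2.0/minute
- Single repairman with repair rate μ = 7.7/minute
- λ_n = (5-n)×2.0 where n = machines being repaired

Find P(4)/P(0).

P(4)/P(0) = ∏_{i=0}^{4-1} λ_i/μ_{i+1}
= (5-0)×2.0/7.7 × (5-1)×2.0/7.7 × (5-2)×2.0/7.7 × (5-3)×2.0/7.7
= 0.5462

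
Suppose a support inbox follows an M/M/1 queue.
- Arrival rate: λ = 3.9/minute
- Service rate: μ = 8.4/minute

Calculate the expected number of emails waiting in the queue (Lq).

ρ = λ/μ = 3.9/8.4 = 0.4643
For M/M/1: Lq = λ²/(μ(μ-λ))
Lq = 15.21/(8.4 × 4.50)
Lq = 0.4024 emails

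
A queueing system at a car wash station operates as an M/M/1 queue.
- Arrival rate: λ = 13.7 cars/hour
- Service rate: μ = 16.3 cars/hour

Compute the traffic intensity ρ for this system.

Server utilization: ρ = λ/μ
ρ = 13.7/16.3 = 0.8405
The server is busy 84.05% of the time.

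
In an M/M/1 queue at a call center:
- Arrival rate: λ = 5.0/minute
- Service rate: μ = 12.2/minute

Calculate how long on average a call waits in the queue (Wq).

First, compute utilization: ρ = λ/μ = 5.0/12.2 = 0.4098
For M/M/1: Wq = λ/(μ(μ-λ))
Wq = 5.0/(12.2 × (12.2-5.0))
Wq = 5.0/(12.2 × 7.20)
Wq = 0.05692 minutes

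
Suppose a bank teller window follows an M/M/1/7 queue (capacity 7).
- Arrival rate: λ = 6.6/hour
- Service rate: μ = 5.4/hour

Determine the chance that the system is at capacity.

ρ = λ/μ = 6.6/5.4 = 1.22222
P₀ = (1-ρ)/(1-ρ^(K+1)) = (1-1.22222)/(1-1.22222^8) = -0.22222/-3.9796 = 0.05584
P_K = P₀×ρ^K = 0.05584 × 1.22222^7 = 0.05584 × 4.0742 = 0.2275
Blocking probability = 22.75%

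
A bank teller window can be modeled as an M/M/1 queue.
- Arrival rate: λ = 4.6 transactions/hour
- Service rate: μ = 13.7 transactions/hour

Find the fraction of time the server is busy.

Server utilization: ρ = λ/μ
ρ = 4.6/13.7 = 0.3358
The server is busy 33.58% of the time.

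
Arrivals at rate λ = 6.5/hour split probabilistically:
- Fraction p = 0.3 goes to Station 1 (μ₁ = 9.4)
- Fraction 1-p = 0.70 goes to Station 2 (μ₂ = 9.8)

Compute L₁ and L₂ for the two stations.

Effective rates: λ₁ = 6.5×0.3 = 1.95, λ₂ = 6.5×0.70 = 4.55
Station 1: ρ₁ = 1.95/9.4 = 0.2074, L₁ = ρ₁/(1-ρ₁) = 0.2074/(1-0.2074) = 0.2617
Station 2: ρ₂ = 4.55/9.8 = 0.4643, L₂ = ρ₂/(1-ρ₂) = 0.4643/(1-0.4643) = 0.8667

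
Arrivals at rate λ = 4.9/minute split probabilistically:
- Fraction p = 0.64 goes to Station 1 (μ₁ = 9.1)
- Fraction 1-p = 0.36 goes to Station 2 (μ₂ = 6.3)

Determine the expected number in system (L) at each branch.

Effective rates: λ₁ = 4.9×0.64 = 3.136, λ₂ = 4.9×0.36 = 1.764
Station 1: ρ₁ = 3.136/9.1 = 0.3446, L₁ = ρ₁/(1-ρ₁) = 0.3446/(1-0.3446) = 0.5258
Station 2: ρ₂ = 1.764/6.3 = 0.2800, L₂ = ρ₂/(1-ρ₂) = 0.2800/(1-0.2800) = 0.3889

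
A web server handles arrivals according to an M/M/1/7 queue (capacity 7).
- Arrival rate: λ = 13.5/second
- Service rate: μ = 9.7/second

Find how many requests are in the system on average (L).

ρ = λ/μ = 13.5/9.7 = 1.391753
P₀ = (1-ρ)/(1-ρ^(K+1)) = (1-1.391753)/(1-1.391753^8) = -0.3918/-13.0766 = 0.02996
P_K = P₀×ρ^K = 0.02996 × 1.391753^7 = 0.02996 × 10.1143 = 0.3030
L = ρ[1 - (K+1)ρ^K + Kρ^(K+1)] / [(1-ρ)(1-ρ^(K+1))]
L = 1.391753 × (1 - 8×10.11428 + 7×14.07659) / ((1 - 1.391753) × (1 - 14.07659)) = 5.0592 requests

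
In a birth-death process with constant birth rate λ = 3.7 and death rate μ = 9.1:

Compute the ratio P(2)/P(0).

For constant rates: P(n)/P(0) = (λ/μ)^n
P(2)/P(0) = (3.7/9.1)^2 = 0.4066^2 = 0.1653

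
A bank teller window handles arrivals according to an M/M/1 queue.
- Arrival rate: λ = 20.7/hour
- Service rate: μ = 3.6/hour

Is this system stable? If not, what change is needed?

Stability requires ρ = λ/(cμ) < 1
ρ = 20.7/(1 × 3.6) = 20.7/3.60 = 5.7500
Since 5.7500 ≥ 1, the system is UNSTABLE.
Queue grows without bound. Need μ > λ = 20.7.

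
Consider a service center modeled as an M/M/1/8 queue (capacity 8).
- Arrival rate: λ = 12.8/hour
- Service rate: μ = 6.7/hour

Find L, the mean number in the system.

ρ = λ/μ = 12.8/6.7 = 1.91045
P₀ = (1-ρ)/(1-ρ^(K+1)) = (1-1.91045)/(1-1.91045^9) = -0.91045/-338.0167 = 0.002694
P_K = P₀×ρ^K = 0.0026935 × 1.91045^8 = 0.0026935 × 177.4538 = 0.4780
L = ρ[1 - (K+1)ρ^K + Kρ^(K+1)] / [(1-ρ)(1-ρ^(K+1))]
L = 1.91045 × (1 - 9×177.4538 + 8×339.0167) / ((1 - 1.91045) × (1 - 339.0167)) = 6.9283 customers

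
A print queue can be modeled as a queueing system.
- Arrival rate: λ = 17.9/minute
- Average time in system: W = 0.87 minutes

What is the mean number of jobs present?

Little's Law: L = λW
L = 17.9 × 0.87 = 15.5730 jobs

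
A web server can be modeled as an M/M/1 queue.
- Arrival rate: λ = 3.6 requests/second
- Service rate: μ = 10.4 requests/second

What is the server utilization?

Server utilization: ρ = λ/μ
ρ = 3.6/10.4 = 0.3462
The server is busy 34.62% of the time.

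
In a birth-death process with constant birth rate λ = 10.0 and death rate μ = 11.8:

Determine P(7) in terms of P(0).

For constant rates: P(n)/P(0) = (λ/μ)^n
P(7)/P(0) = (10.0/11.8)^7 = 0.84746^7 = 0.3139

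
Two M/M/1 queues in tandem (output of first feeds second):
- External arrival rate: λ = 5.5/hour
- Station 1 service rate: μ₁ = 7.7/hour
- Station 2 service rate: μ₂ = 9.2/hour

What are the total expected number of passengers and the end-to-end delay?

By Jackson's theorem, each station behaves as independent M/M/1.
Station 1: ρ₁ = 5.5/7.7 = 0.7143, L₁ = ρ₁/(1-ρ₁) = λ/(μ₁-λ) = 5.5/2.20 = 2.5000
Station 2: ρ₂ = 5.5/9.2 = 0.5978, L₂ = ρ₂/(1-ρ₂) = λ/(μ₂-λ) = 5.5/3.70 = 1.4865
Total: L = L₁ + L₂ = 2.5000 + 1.4865 = 3.9865
W = L/λ = 3.9865/5.5 = 0.7248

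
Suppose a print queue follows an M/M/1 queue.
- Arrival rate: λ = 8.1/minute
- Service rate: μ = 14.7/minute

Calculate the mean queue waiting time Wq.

First, compute utilization: ρ = λ/μ = 8.1/14.7 = 0.5510
For M/M/1: Wq = λ/(μ(μ-λ))
Wq = 8.1/(14.7 × (14.7-8.1))
Wq = 8.1/(14.7 × 6.60)
Wq = 0.08349 minutes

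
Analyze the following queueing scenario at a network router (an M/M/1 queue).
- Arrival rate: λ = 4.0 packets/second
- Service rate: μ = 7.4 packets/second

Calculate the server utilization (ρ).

Server utilization: ρ = λ/μ
ρ = 4.0/7.4 = 0.5405
The server is busy 54.05% of the time.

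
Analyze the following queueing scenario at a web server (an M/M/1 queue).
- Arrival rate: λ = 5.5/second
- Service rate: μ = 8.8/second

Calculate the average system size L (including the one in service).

ρ = λ/μ = 5.5/8.8 = 0.6250
For M/M/1: L = λ/(μ-λ)
L = 5.5/(8.8-5.5) = 5.5/3.30
L = 1.6667 requests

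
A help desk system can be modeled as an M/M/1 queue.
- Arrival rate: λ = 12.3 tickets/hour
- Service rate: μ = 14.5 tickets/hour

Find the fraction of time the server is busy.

Server utilization: ρ = λ/μ
ρ = 12.3/14.5 = 0.8483
The server is busy 84.83% of the time.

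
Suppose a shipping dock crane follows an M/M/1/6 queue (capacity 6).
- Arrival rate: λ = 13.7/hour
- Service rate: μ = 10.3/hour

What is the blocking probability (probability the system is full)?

ρ = λ/μ = 13.7/10.3 = 1.3301
P₀ = (1-ρ)/(1-ρ^(K+1)) = (1-1.3301)/(1-1.3301^7) = -0.3301/-6.3653 = 0.05186
P_K = P₀×ρ^K = 0.05186 × 1.3301^6 = 0.05186 × 5.5374 = 0.2872
Blocking probability = 28.72%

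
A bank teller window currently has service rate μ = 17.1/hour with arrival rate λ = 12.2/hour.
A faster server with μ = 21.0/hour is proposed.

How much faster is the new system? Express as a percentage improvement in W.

System 1: ρ₁ = 12.2/17.1 = 0.7135, W₁ = 1/(17.1-12.2) = 0.20408
System 2: ρ₂ = 12.2/21.0 = 0.5810, W₂ = 1/(21.0-12.2) = 0.11364
Improvement: (W₁-W₂)/W₁ = (0.20408-0.11364)/0.20408 = 44.32%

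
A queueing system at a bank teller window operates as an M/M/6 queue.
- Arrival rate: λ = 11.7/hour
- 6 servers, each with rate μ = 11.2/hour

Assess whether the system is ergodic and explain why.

Stability requires ρ = λ/(cμ) < 1
ρ = 11.7/(6 × 11.2) = 11.7/67.20 = 0.1741
Since 0.1741 < 1, the system is STABLE.
The servers are busy 17.41% of the time.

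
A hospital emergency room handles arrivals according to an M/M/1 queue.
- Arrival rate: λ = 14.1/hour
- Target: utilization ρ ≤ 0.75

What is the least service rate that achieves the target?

ρ = λ/μ, so μ = λ/ρ
μ ≥ 14.1/0.75 = 18.8000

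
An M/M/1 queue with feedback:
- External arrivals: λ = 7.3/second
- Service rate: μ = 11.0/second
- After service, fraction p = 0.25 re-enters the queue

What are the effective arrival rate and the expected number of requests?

Effective arrival rate: λ_eff = λ/(1-p) = 7.3/(1-0.25) = 7.3/0.75 = 9.73333
ρ = λ_eff/μ = 9.73333/11.0 = 0.884848
L = ρ/(1-ρ) = 0.884848/(1-0.884848) = 7.6842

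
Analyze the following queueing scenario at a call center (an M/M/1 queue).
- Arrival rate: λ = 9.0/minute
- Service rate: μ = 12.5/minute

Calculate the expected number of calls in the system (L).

ρ = λ/μ = 9.0/12.5 = 0.7200
For M/M/1: L = λ/(μ-λ)
L = 9.0/(12.5-9.0) = 9.0/3.50
L = 2.5714 calls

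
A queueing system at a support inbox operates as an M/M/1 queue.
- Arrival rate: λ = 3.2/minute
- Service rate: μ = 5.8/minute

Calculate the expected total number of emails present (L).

ρ = λ/μ = 3.2/5.8 = 0.5517
For M/M/1: L = λ/(μ-λ)
L = 3.2/(5.8-3.2) = 3.2/2.60
L = 1.2308 emails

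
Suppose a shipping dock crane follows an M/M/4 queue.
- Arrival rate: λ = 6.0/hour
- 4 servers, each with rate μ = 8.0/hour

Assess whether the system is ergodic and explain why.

Stability requires ρ = λ/(cμ) < 1
ρ = 6.0/(4 × 8.0) = 6.0/32.00 = 0.1875
Since 0.1875 < 1, the system is STABLE.
The servers are busy 18.75% of the time.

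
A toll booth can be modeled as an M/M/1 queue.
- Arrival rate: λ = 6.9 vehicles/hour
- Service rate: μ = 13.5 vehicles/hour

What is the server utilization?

Server utilization: ρ = λ/μ
ρ = 6.9/13.5 = 0.5111
The server is busy 51.11% of the time.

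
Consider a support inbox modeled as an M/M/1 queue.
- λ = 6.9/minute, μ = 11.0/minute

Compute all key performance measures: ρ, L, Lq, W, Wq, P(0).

Step 1: ρ = λ/μ = 6.9/11.0 = 0.6273
Step 2: L = λ/(μ-λ) = 6.9/4.10 = 1.6829
Step 3: Lq = λ²/(μ(μ-λ)) = 47.61/(11.0×4.10) = 1.0557
Step 4: W = 1/(μ-λ) = 1/4.10 = 0.2439
Step 5: Wq = λ/(μ(μ-λ)) = 6.9/(11.0×4.10) = 0.1530
Step 6: P(0) = 1-ρ = 0.3727
Verify: L = λW = 6.9×0.2439 = 1.6829 ✔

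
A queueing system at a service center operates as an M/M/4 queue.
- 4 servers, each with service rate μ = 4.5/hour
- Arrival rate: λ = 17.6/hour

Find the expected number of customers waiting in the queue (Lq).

Traffic intensity: ρ = λ/(cμ) = 17.6/(4×4.5) = 0.9778
Since ρ = 0.9778 < 1, system is stable.
Offered load a = λ/μ = cρ = 17.6/4.5 = 3.9111
P₀ = [ Σₙ₌₀^3 aⁿ/n! + a^4/(4!(1-ρ)) ]⁻¹
Σ = a^0/0! + a^1/1! + a^2/2! + a^3/3! = 1.0000 + 3.9111 + 7.6484 + 9.9712 = 22.5307
a^4/(4!(1-ρ)) = 233.99179/(24 × 0.022222222) = 438.7346
P₀ = 1/(22.5307 + 438.7346) = 0.002168
Lq = P₀·a^4·ρ / (4!(1-ρ)²) = 0.00216795 × 233.9918 × 0.977778 / (24 × 0.000493827) = 41.8508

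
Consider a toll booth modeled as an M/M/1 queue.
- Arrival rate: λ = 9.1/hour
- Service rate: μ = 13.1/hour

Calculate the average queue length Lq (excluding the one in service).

ρ = λ/μ = 9.1/13.1 = 0.6947
For M/M/1: Lq = λ²/(μ(μ-λ))
Lq = 82.81/(13.1 × 4.00)
Lq = 1.5803 vehicles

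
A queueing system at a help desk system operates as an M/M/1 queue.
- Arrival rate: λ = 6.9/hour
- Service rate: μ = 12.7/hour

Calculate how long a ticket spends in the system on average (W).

First, compute utilization: ρ = λ/μ = 6.9/12.7 = 0.5433
For M/M/1: W = 1/(μ-λ)
W = 1/(12.7-6.9) = 1/5.80
W = 0.1724 hours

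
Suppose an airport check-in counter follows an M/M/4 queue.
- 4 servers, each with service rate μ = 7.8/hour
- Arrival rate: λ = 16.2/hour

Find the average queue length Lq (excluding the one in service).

Traffic intensity: ρ = λ/(cμ) = 16.2/(4×7.8) = 0.5192
Since ρ = 0.5192 < 1, system is stable.
Offered load a = λ/μ = cρ = 16.2/7.8 = 2.0769
P₀ = [ Σₙ₌₀^3 aⁿ/n! + a^4/(4!(1-ρ)) ]⁻¹
Σ = a^0/0! + a^1/1! + a^2/2! + a^3/3! = 1.0000 + 2.0769 + 2.1568 + 1.4932 = 6.7269
a^4/(4!(1-ρ)) = 18.6072/(24 × 0.48077) = 1.6126
P₀ = 1/(6.7269 + 1.6126) = 0.1199
Lq = P₀·a^4·ρ / (4!(1-ρ)²) = 0.1199 × 18.6072 × 0.5192 / (24 × 0.2311) = 0.2088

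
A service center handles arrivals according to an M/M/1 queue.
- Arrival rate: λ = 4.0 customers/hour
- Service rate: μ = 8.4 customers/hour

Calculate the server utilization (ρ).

Server utilization: ρ = λ/μ
ρ = 4.0/8.4 = 0.4762
The server is busy 47.62% of the time.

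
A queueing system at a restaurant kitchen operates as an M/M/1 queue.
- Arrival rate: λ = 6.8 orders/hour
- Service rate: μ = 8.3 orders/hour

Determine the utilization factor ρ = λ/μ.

Server utilization: ρ = λ/μ
ρ = 6.8/8.3 = 0.8193
The server is busy 81.93% of the time.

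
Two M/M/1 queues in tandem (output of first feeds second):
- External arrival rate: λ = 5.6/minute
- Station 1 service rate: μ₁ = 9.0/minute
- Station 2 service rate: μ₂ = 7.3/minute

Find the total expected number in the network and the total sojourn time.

By Jackson's theorem, each station behaves as independent M/M/1.
Station 1: ρ₁ = 5.6/9.0 = 0.6222, L₁ = ρ₁/(1-ρ₁) = λ/(μ₁-λ) = 5.6/3.40 = 1.6471
Station 2: ρ₂ = 5.6/7.3 = 0.7671, L₂ = ρ₂/(1-ρ₂) = λ/(μ₂-λ) = 5.6/1.70 = 3.2941
Total: L = L₁ + L₂ = 1.6471 + 3.2941 = 4.9412
W = L/λ = 4.9412/5.6 = 0.8824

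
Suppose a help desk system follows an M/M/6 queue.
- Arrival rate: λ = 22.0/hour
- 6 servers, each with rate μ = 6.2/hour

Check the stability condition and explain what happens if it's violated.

Stability requires ρ = λ/(cμ) < 1
ρ = 22.0/(6 × 6.2) = 22.0/37.20 = 0.5914
Since 0.5914 < 1, the system is STABLE.
The servers are busy 59.14% of the time.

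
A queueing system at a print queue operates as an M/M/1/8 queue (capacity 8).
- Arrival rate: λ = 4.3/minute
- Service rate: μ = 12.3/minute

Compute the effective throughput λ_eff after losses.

ρ = λ/μ = 4.3/12.3 = 0.3496
P₀ = (1-ρ)/(1-ρ^(K+1)) = (1-0.3496)/(1-0.3496^9) = 0.6504/0.9999 = 0.6505
P_K = P₀×ρ^K = 0.6505 × 0.3496^8 = 0.6505 × 0.0002231 = 0.0001451
λ_eff = λ(1-P_K) = 4.3 × (1 - 0.0001451) = 4.3 × 0.99985 = 4.2994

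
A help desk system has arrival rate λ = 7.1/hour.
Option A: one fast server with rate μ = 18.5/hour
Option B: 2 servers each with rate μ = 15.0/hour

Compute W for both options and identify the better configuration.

Option A: single server μ = 18.5 (M/M/1)
  ρ_A = 7.1/18.5 = 0.3838
  W_A = 1/(μ-λ) = 1/(18.5-7.1) = 1/11.40 = 0.08772

Option B: 2 servers μ = 15.0 (M/M/2)
  ρ_B = λ/(cμ) = 7.1/(2×15.0) = 0.2367
  Offered load a = λ/μ = cρ = 7.1/15.0 = 0.4733
  P₀ = [ Σₙ₌₀^1 aⁿ/n! + a^2/(2!(1-ρ)) ]⁻¹
  Σ = a^0/0! + a^1/1! = 1.0000 + 0.4733 = 1.4733
  a^2/(2!(1-ρ)) = 0.22404/(2 × 0.76333) = 0.1468
  P₀ = 1/(1.4733 + 0.14675) = 0.6173
  Lq = P₀·a^2·ρ / (2!(1-ρ)²) = 0.6173 × 0.2240 × 0.2367 / (2 × 0.5827) = 0.02808
  Wq_B = Lq/λ = 0.028085/7.1 = 0.0039556
  W_B = Wq_B + 1/μ = 0.0039556 + 0.066667 = 0.07062

Since W_B = 0.07062 < W_A = 0.08772, Option B (multiple servers) has the shorter time in system.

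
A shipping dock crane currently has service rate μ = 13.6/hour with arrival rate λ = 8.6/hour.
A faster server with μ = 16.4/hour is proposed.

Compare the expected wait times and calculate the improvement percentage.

System 1: ρ₁ = 8.6/13.6 = 0.6324, W₁ = 1/(13.6-8.6) = 0.2000
System 2: ρ₂ = 8.6/16.4 = 0.5244, W₂ = 1/(16.4-8.6) = 0.1282
Improvement: (W₁-W₂)/W₁ = (0.2000-0.1282)/0.2000 = 35.90%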